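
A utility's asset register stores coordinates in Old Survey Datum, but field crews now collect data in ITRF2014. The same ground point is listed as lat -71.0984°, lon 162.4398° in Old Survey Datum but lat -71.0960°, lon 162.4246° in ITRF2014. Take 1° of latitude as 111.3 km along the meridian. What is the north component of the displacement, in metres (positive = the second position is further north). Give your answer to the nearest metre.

ΔN = 267 m

Δφ = -71.0960° − -71.0984° = +0.0024°; Δλ = 162.4246° − 162.4398° = -0.0152°.
ΔN = Δφ × 111300 = 267.1 m; ΔE = Δλ × 111300 × cos(-71.0984°) = -0.0152 × 111300 × 0.323944 = -548.0 m.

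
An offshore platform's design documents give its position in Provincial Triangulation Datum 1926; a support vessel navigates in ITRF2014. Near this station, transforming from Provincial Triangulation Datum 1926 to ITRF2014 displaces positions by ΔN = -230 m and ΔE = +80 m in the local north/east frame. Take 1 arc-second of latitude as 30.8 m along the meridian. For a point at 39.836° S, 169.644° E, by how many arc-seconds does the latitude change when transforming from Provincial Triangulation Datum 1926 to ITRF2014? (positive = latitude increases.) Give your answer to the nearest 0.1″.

Δφ = -7.5″

1″ of latitude = 30.80 m, so Δφ = -230.0 / 30.80 = -7.468″.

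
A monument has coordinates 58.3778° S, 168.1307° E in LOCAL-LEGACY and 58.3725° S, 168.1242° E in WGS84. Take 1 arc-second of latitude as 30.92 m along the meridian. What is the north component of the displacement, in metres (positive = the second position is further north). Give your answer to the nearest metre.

ΔN = 590 m

Δφ = -58.3725° − -58.3778° = +0.0053°; Δλ = 168.1242° − 168.1307° = -0.0065°.
1° of latitude = 3600 × 30.92 = 111312 m.
ΔN = Δφ × 111312 = 590.0 m; ΔE = Δλ × 111312 × cos(-58.3778°) = -0.0065 × 111312 × 0.524316 = -379.4 m.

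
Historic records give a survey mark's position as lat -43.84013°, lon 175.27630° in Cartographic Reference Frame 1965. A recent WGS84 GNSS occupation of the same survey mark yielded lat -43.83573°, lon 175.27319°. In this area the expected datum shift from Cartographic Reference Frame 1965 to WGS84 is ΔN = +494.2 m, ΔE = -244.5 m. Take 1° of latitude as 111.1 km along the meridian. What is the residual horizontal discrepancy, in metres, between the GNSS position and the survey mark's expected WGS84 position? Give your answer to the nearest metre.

7 m

Observed coordinate differences: Δφ = +0.00440°, Δλ = -0.00311°.
Converting to metres (1° lat = 111100 m, cos φ = 0.721275): observed ΔN = 488.8 m, observed ΔE = -249.2 m.
Subtracting the expected shift leaves a residual of 488.8 − (494.2) = -5.4 m north and -249.2 − (-244.5) = -4.7 m east.
Residual distance = √((-5.4)² + (-4.7)²) = 7.1 m.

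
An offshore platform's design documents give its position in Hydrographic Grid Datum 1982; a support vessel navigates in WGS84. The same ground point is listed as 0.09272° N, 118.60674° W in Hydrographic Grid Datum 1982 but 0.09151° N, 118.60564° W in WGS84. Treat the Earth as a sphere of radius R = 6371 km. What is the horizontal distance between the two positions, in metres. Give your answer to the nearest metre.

182 m

Δφ = 0.09151° − 0.09272° = -0.00121°; Δλ = -118.60564° − -118.60674° = +0.00110°.
1° along a meridian = πR/180 = 111195 m.
ΔN = Δφ × 111195 = -134.5 m; ΔE = Δλ × 111195 × cos(0.09272°) = +0.00110 × 111195 × 0.999999 = 122.3 m.
Distance = √(ΔE² + ΔN²) = √(122.3² + (-134.5)²) = 181.8 m.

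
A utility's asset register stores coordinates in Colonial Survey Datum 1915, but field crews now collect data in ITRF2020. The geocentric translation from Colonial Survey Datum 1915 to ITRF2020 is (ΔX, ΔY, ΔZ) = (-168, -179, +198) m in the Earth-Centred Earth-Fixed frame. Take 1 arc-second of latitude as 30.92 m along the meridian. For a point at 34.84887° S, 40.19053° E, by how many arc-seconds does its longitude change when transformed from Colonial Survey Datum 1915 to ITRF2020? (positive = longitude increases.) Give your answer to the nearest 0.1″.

sin φ = -0.571414, cos φ = 0.820662, sin λ = 0.645331, cos λ = 0.763903.
East component: ΔE = −sin λ·ΔX + cos λ·ΔY = −(0.645331)(-168) + (0.763903)(-179) = -28.32 m.
1° of latitude spans 3600 × 30.92 = 111312 m; at latitude φ, 1° of longitude spans that × cos φ = 91349.5 m, so Δλ = -28.32 / 91349.5 × 3600 = -1.116″.

Δλ = -1.1″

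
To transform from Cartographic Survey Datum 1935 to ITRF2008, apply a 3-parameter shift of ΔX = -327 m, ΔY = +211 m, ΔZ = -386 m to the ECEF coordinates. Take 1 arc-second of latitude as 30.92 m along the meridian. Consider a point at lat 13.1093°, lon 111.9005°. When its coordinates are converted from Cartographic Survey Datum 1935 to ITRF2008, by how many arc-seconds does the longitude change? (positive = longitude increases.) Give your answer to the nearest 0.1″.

sin φ = 0.226809, cos φ = 0.973939, sin λ = 0.927833, cos λ = -0.372996.
East component: ΔE = −sin λ·ΔX + cos λ·ΔY = −(0.927833)(-327) + (-0.372996)(211) = 224.70 m.
1° of latitude spans 3600 × 30.92 = 111312 m; at latitude φ, 1° of longitude spans that × cos φ = 108411.1 m, so Δλ = 224.70 / 108411.1 × 3600 = 7.462″.

Δλ = 7.5″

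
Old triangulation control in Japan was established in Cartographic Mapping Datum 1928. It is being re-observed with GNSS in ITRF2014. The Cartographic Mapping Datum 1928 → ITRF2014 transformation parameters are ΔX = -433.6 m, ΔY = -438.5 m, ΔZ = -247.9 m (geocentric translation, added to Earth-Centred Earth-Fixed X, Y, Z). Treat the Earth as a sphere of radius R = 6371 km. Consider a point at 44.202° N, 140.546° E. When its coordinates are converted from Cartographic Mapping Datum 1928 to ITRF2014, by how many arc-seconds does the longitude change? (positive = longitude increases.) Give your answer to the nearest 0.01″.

sin φ = 0.697190, cos φ = 0.716886, sin λ = 0.635459, cos λ = -0.772135.
East component: ΔE = −sin λ·ΔX + cos λ·ΔY = −(0.635459)(-433.6) + (-0.772135)(-438.5) = 614.12 m.
1° of latitude spans πR/180 = 111195 m; at latitude φ, 1° of longitude spans that × cos φ = 79714.1 m, so Δλ = 614.12 / 79714.1 × 3600 = 27.734″.

Δλ = 27.73″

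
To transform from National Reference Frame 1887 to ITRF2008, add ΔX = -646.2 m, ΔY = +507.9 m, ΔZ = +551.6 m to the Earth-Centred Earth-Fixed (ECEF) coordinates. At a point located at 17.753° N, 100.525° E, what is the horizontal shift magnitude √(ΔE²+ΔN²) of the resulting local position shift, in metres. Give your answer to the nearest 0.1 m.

The local east axis at (φ, λ) is (−sin λ, cos λ, 0), so ΔE = −sin(100.525°)·(-646.2) + cos(100.525°)·507.9 = 542.55 m.
The local north axis is (−sin φ cos λ, −sin φ sin λ, cos φ), giving ΔN = -35.991 − 152.260 + 525.333 = 337.08 m.
Horizontal magnitude = √(ΔE² + ΔN²) = √(542.55² + 337.08²) = 638.74 m.

638.7 m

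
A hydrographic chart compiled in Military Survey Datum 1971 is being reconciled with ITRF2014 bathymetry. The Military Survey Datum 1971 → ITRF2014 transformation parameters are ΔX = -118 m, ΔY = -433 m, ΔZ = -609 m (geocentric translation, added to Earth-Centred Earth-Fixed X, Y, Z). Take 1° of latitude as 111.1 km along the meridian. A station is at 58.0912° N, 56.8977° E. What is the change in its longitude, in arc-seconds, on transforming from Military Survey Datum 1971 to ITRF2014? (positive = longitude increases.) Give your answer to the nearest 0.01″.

sin φ = 0.848891, cos φ = 0.528569, sin λ = 0.837697, cos λ = 0.546136.
East component: ΔE = −sin λ·ΔX + cos λ·ΔY = −(0.837697)(-118) + (0.546136)(-433) = -137.63 m.
1° of latitude spans 111100 m; at latitude φ, 1° of longitude spans that × cos φ = 58724.0 m, so Δλ = -137.63 / 58724.0 × 3600 = -8.437″.

Δλ = -8.44″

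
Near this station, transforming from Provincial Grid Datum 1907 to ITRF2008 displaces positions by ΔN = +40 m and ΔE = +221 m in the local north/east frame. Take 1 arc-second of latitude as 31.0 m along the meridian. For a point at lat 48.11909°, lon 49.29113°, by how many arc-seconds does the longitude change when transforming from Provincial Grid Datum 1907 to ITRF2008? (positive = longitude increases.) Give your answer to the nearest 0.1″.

Δλ = 10.7″

At latitude 48.11909°, cos φ = 0.667585.
1″ of longitude at this latitude = 31.00 × cos φ = 20.6951 m, so Δλ = 221.0 / 20.6951 = 10.679″.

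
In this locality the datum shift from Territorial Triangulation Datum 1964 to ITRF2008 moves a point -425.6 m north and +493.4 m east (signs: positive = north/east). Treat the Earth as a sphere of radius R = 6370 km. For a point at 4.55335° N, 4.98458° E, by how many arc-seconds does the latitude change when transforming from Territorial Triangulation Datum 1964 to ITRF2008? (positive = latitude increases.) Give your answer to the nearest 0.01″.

On a sphere of radius R, 1 rad of latitude = R, so Δφ = ΔN / R = -425.6 / 6370000 = -6.6813e-05 rad = -13.781″.

Δφ = -13.78″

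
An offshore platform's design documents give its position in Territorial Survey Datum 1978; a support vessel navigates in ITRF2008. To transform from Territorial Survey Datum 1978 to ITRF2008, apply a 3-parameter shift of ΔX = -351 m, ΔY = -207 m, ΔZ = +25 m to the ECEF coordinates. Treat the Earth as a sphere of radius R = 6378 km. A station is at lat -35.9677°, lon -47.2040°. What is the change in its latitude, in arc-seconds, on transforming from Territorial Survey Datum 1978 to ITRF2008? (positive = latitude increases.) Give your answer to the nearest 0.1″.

sin φ = -0.587329, cos φ = 0.809348, sin λ = -0.733777, cos λ = 0.679390.
North component: ΔN = −sin φ cos λ·ΔX − sin φ sin λ·ΔY + cos φ·ΔZ = −(-0.587329)(0.679390)(-351) − (-0.587329)(-0.733777)(-207) + (0.809348)(25) = -30.61 m.
1° of latitude spans πR/180 = 111317 m, so Δφ = -30.61 / 111317 × 3600 = -0.990″.

Δφ = -1.0″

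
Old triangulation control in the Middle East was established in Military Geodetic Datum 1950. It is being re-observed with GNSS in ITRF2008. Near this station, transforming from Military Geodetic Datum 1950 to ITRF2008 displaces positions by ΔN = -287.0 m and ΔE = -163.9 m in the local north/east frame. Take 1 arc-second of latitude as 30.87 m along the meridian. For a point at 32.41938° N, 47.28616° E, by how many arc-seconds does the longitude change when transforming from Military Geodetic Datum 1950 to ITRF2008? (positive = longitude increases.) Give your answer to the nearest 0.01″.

Δλ = -6.29″

At latitude 32.41938°, cos φ = 0.844147.
1″ of longitude at this latitude = 30.87 × cos φ = 26.0588 m, so Δλ = -163.9 / 26.0588 = -6.290″.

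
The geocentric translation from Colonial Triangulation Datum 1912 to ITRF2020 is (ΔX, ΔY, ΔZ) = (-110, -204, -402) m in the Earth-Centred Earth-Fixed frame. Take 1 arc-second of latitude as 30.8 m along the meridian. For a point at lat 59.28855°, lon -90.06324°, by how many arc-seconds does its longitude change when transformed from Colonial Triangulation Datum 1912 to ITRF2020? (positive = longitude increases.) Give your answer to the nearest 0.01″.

Δλ = -6.98″

sin φ = 0.859750, cos φ = 0.510715, sin λ = -0.999999, cos λ = -0.001104.
East component: ΔE = −sin λ·ΔX + cos λ·ΔY = −(-0.999999)(-110) + (-0.001104)(-204) = -109.77 m.
1° of latitude spans 3600 × 30.80 = 110880 m; at latitude φ, 1° of longitude spans that × cos φ = 56628.1 m, so Δλ = -109.77 / 56628.1 × 3600 = -6.979″.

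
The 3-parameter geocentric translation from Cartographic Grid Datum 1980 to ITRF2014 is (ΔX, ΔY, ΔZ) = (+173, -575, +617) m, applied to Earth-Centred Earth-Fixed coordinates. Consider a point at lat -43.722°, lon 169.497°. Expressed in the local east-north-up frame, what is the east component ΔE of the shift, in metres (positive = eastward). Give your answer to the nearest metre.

ΔE = 534 m

The local east axis at (φ, λ) is (−sin λ, cos λ, 0), so ΔE = −sin(169.497°)·173 + cos(169.497°)·(-575) = 533.83 m.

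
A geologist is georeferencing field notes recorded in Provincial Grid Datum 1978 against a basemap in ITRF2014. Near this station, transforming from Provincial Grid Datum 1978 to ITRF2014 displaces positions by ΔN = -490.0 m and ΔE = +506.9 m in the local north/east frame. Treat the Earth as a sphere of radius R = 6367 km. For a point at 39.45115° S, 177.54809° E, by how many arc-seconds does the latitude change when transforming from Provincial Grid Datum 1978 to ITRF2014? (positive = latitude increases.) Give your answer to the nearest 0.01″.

On a sphere of radius R, 1 rad of latitude = R, so Δφ = ΔN / R = -490.0 / 6367000 = -7.6959e-05 rad = -15.874″.

Δφ = -15.87″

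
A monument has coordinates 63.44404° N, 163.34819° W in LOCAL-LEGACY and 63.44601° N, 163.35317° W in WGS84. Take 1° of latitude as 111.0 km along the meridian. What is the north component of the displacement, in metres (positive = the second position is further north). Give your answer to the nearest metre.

Δφ = 63.44601° − 63.44404° = +0.00197°; Δλ = -163.35317° − -163.34819° = -0.00498°.
ΔN = Δφ × 111000 = 218.7 m; ΔE = Δλ × 111000 × cos(63.44404°) = -0.00498 × 111000 × 0.447072 = -247.1 m.

ΔN = 219 m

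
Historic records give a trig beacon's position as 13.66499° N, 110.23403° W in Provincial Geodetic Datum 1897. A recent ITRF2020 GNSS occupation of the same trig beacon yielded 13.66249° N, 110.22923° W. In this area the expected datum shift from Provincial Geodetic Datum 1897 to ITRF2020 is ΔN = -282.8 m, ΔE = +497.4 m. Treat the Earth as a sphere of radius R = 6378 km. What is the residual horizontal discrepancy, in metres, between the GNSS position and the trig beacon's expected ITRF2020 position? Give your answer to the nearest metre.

Observed coordinate differences: Δφ = -0.00250°, Δλ = +0.00480°.
Converting to metres (1° lat = 111317 m, cos φ = 0.971694): observed ΔN = -278.3 m, observed ΔE = 519.2 m.
Subtracting the expected shift leaves a residual of -278.3 − (-282.8) = 4.5 m north and 519.2 − (497.4) = 21.8 m east.
Residual distance = √(4.5² + 21.8²) = 22.3 m.

22 m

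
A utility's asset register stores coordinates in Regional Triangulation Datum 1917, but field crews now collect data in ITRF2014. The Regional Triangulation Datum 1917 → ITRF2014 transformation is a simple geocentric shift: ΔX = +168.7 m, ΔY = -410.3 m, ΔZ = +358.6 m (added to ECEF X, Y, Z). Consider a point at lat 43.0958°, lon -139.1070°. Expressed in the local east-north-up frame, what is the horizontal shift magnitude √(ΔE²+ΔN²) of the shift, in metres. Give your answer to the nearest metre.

At φ = 43.0958°, λ = -139.1070°: sin φ = 0.683220, cos φ = 0.730212, sin λ = -0.654648, cos λ = -0.755933.
ΔE = −sin λ·ΔX + cos λ·ΔY = −(-0.654648)·(168.7) + (-0.755933)·(-410.3) = 420.60 m.
ΔN = −sin φ cos λ·ΔX − sin φ sin λ·ΔY + cos φ·ΔZ = −(0.683220)(-0.755933)(168.7) − (0.683220)(-0.654648)(-410.3) + (0.730212)(358.6) = 165.47 m.
Horizontal magnitude = √(ΔE² + ΔN²) = √(420.60² + 165.47²) = 451.98 m.

452 m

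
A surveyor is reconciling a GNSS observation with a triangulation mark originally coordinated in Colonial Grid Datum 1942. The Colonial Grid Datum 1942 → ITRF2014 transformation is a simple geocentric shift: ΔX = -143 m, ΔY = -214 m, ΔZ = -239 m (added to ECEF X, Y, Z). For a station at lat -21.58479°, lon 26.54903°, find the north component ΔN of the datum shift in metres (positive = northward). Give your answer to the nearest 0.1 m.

The local north axis is (−sin φ cos λ, −sin φ sin λ, cos φ), giving ΔN = -47.059 − 35.188 − 222.240 = -304.49 m.

ΔN = -304.5 m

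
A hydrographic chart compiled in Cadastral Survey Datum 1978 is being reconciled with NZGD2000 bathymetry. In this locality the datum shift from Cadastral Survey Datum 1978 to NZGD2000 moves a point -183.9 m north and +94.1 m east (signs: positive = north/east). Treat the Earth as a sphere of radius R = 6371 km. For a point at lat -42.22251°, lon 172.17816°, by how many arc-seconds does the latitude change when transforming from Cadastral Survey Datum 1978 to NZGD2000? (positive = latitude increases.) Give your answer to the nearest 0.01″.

On a sphere of radius R, 1 rad of latitude = R, so Δφ = ΔN / R = -183.9 / 6371000 = -2.8865e-05 rad = -5.954″.

Δφ = -5.95″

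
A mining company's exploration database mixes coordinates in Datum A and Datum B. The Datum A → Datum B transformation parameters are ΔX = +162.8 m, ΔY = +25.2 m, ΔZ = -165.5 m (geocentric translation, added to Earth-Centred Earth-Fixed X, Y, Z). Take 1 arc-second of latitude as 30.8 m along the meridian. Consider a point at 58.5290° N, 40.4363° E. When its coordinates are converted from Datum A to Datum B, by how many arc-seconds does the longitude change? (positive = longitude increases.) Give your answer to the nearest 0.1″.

sin φ = 0.852905, cos φ = 0.522067, sin λ = 0.648602, cos λ = 0.761128.
East component: ΔE = −sin λ·ΔX + cos λ·ΔY = −(0.648602)(162.8) + (0.761128)(25.2) = -86.41 m.
1° of latitude spans 3600 × 30.80 = 110880 m; at latitude φ, 1° of longitude spans that × cos φ = 57886.8 m, so Δλ = -86.41 / 57886.8 × 3600 = -5.374″.

Δλ = -5.4″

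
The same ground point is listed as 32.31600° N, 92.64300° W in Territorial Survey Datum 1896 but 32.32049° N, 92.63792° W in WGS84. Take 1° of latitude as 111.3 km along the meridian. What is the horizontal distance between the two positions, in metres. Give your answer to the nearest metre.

691 m

Δφ = 32.32049° − 32.31600° = +0.00449°; Δλ = -92.63792° − -92.64300° = +0.00508°.
ΔN = Δφ × 111300 = 499.7 m; ΔE = Δλ × 111300 × cos(32.31600°) = +0.00508 × 111300 × 0.845113 = 477.8 m.
Distance = √(ΔE² + ΔN²) = √(477.8² + 499.7²) = 691.4 m.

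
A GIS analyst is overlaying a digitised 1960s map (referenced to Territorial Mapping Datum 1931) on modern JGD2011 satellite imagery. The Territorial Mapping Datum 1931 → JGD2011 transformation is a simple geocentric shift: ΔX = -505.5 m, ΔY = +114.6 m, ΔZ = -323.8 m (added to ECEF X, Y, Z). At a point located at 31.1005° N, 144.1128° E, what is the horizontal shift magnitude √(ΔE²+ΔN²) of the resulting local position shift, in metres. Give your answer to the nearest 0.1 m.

561.7 m

At φ = 31.1005°, λ = 144.1128°: sin φ = 0.516541, cos φ = 0.856263, sin λ = 0.586191, cos λ = -0.810173.
ΔE = −sin λ·ΔX + cos λ·ΔY = −(0.586191)·(-505.5) + (-0.810173)·(114.6) = 203.47 m.
ΔN = −sin φ cos λ·ΔX − sin φ sin λ·ΔY + cos φ·ΔZ = −(0.516541)(-0.810173)(-505.5) − (0.516541)(0.586191)(114.6) + (0.856263)(-323.8) = -523.50 m.
Horizontal magnitude = √(ΔE² + ΔN²) = √(203.47² + (-523.50)²) = 561.66 m.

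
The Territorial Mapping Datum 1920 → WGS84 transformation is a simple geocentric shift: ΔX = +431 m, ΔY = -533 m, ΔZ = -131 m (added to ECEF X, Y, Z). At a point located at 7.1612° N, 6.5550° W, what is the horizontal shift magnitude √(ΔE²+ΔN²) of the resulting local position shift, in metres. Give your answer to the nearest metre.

517 m

The local east axis at (φ, λ) is (−sin λ, cos λ, 0), so ΔE = −sin(-6.5550°)·431 + cos(-6.5550°)·(-533) = -480.31 m.
The local north axis is (−sin φ cos λ, −sin φ sin λ, cos φ), giving ΔN = -53.378 − 7.585 − 129.978 = -190.94 m.
Horizontal magnitude = √(ΔE² + ΔN²) = √((-480.31)² + (-190.94)²) = 516.88 m.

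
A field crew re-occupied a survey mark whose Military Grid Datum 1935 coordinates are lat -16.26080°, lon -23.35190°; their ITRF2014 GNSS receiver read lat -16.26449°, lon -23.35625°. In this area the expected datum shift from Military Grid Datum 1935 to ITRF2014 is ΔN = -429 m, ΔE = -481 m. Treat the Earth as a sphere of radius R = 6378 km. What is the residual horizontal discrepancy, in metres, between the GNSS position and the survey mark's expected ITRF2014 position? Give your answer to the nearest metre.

Observed coordinate differences: Δφ = -0.00369°, Δλ = -0.00435°.
Converting to metres (1° lat = 111317 m, cos φ = 0.959997): observed ΔN = -410.8 m, observed ΔE = -464.9 m.
Subtracting the expected shift leaves a residual of -410.8 − (-429) = 18.2 m north and -464.9 − (-481) = 16.1 m east.
Residual distance = √(18.2² + 16.1²) = 24.4 m.

24 m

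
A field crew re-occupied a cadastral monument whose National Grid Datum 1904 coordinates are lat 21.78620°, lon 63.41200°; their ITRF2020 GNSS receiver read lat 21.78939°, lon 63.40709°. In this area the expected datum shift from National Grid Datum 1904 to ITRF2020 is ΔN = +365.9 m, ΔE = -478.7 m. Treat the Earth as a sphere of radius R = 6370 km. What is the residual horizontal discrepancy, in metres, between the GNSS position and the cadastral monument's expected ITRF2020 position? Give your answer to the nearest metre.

30 m

Observed coordinate differences: Δφ = +0.00319°, Δλ = -0.00491°.
Converting to metres (1° lat = 111177 m, cos φ = 0.928575): observed ΔN = 354.7 m, observed ΔE = -506.9 m.
Subtracting the expected shift leaves a residual of 354.7 − (365.9) = -11.2 m north and -506.9 − (-478.7) = -28.2 m east.
Residual distance = √((-11.2)² + (-28.2)²) = 30.4 m.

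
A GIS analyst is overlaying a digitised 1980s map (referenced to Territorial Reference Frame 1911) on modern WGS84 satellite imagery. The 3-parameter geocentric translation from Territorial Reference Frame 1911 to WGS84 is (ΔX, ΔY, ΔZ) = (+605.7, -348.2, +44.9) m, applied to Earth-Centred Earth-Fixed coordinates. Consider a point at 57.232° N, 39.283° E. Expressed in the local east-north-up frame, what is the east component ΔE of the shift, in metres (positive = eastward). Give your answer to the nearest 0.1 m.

The local east axis at (φ, λ) is (−sin λ, cos λ, 0), so ΔE = −sin(39.283°)·605.7 + cos(39.283°)·(-348.2) = -653.02 m.

ΔE = -653.0 m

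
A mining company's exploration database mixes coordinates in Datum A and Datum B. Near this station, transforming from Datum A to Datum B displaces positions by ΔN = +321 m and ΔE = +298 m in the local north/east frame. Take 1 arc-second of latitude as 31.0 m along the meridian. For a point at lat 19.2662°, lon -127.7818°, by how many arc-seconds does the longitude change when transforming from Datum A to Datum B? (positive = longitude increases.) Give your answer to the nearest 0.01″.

At latitude 19.2662°, cos φ = 0.943996.
1″ of longitude at this latitude = 31.00 × cos φ = 29.2639 m, so Δλ = 298.0 / 29.2639 = 10.183″.

Δλ = 10.18″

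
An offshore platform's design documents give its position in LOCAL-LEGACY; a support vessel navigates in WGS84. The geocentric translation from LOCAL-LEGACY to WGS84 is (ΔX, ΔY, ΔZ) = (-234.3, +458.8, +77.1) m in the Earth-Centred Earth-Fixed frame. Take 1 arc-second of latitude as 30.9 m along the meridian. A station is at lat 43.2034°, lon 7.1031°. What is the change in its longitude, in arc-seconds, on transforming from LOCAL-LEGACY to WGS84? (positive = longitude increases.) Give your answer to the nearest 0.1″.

Δλ = 21.5″

sin φ = 0.684590, cos φ = 0.728928, sin λ = 0.123655, cos λ = 0.992325.
East component: ΔE = −sin λ·ΔX + cos λ·ΔY = −(0.123655)(-234.3) + (0.992325)(458.8) = 484.25 m.
1° of latitude spans 3600 × 30.90 = 111240 m; at latitude φ, 1° of longitude spans that × cos φ = 81086.0 m, so Δλ = 484.25 / 81086.0 × 3600 = 21.499″.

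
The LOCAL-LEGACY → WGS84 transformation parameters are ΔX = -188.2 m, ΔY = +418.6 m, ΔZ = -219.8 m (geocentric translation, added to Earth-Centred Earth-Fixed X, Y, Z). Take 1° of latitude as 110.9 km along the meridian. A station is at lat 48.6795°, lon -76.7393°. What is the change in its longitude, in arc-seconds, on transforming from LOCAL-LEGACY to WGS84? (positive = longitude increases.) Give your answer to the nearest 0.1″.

sin φ = 0.751028, cos φ = 0.660270, sin λ = -0.973336, cos λ = 0.229382.
East component: ΔE = −sin λ·ΔX + cos λ·ΔY = −(-0.973336)(-188.2) + (0.229382)(418.6) = -87.16 m.
1° of latitude spans 110900 m; at latitude φ, 1° of longitude spans that × cos φ = 73224.0 m, so Δλ = -87.16 / 73224.0 × 3600 = -4.285″.

Δλ = -4.3″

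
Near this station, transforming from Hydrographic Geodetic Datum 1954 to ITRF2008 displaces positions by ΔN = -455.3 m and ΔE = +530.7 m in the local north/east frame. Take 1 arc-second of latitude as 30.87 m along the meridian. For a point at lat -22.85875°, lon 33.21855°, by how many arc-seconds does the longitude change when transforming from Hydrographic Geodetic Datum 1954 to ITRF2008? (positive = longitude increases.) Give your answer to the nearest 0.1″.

Δλ = 18.7″

At latitude -22.85875°, cos φ = 0.921465.
1″ of longitude at this latitude = 30.87 × cos φ = 28.4456 m, so Δλ = 530.7 / 28.4456 = 18.657″.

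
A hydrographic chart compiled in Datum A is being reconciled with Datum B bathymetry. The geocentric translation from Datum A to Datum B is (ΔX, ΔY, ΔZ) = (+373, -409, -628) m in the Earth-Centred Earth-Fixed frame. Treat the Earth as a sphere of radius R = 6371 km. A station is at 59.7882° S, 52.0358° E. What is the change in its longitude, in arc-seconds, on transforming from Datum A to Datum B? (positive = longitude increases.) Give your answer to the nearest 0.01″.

Δλ = -35.11″

sin φ = -0.864171, cos φ = 0.503198, sin λ = 0.788395, cos λ = 0.615169.
East component: ΔE = −sin λ·ΔX + cos λ·ΔY = −(0.788395)(373) + (0.615169)(-409) = -545.68 m.
1° of latitude spans πR/180 = 111195 m; at latitude φ, 1° of longitude spans that × cos φ = 55953.1 m, so Δλ = -545.68 / 55953.1 × 3600 = -35.109″.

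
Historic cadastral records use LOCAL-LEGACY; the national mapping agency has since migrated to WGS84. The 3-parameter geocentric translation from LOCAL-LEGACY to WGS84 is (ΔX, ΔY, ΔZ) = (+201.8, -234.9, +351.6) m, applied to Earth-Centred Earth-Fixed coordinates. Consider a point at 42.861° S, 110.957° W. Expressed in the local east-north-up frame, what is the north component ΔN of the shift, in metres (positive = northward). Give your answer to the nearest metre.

The local north axis is (−sin φ cos λ, −sin φ sin λ, cos φ), giving ΔN = -49.097 + 149.214 + 257.725 = 357.84 m.

ΔN = 358 m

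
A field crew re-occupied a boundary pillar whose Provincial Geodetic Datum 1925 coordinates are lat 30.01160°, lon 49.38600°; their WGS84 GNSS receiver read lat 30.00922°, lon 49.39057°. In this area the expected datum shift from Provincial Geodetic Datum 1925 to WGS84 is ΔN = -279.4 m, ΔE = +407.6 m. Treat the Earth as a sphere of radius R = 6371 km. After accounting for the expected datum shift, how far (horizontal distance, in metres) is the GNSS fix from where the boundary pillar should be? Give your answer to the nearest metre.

36 m

Observed coordinate differences: Δφ = -0.00238°, Δλ = +0.00457°.
Converting to metres (1° lat = 111195 m, cos φ = 0.865924): observed ΔN = -264.6 m, observed ΔE = 440.0 m.
Subtracting the expected shift leaves a residual of -264.6 − (-279.4) = 14.8 m north and 440.0 − (407.6) = 32.4 m east.
Residual distance = √(14.8² + 32.4²) = 35.6 m.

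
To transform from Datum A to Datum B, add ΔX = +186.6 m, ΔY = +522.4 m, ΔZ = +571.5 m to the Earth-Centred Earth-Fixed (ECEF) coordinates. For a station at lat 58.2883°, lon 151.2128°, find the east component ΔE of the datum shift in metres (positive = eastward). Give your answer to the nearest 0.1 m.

ΔE = -547.7 m

At φ = 58.2883°, λ = 151.2128°: sin φ = 0.850704, cos φ = 0.525645, sin λ = 0.481558, cos λ = -0.876414.
ΔE = −sin λ·ΔX + cos λ·ΔY = −(0.481558)·(186.6) + (-0.876414)·(522.4) = -547.70 m.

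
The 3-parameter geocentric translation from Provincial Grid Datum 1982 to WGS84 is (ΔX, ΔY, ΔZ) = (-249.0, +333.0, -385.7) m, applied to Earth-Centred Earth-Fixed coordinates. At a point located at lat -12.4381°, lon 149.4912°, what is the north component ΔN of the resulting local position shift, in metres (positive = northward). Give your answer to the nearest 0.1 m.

ΔN = -294.0 m

The local north axis is (−sin φ cos λ, −sin φ sin λ, cos φ), giving ΔN = 46.206 + 36.412 − 376.647 = -294.03 m.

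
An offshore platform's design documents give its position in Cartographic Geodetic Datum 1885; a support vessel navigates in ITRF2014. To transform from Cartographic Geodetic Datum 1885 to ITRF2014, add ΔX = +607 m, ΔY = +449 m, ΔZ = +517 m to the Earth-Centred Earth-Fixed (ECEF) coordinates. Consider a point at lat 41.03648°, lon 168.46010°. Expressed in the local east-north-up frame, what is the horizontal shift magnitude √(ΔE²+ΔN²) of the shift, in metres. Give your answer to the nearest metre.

914 m

The local east axis at (φ, λ) is (−sin λ, cos λ, 0), so ΔE = −sin(168.46010°)·607 + cos(168.46010°)·449 = -561.35 m.
The local north axis is (−sin φ cos λ, −sin φ sin λ, cos φ), giving ΔN = 390.464 − 58.972 + 389.969 = 721.46 m.
Horizontal magnitude = √(ΔE² + ΔN²) = √((-561.35)² + 721.46²) = 914.12 m.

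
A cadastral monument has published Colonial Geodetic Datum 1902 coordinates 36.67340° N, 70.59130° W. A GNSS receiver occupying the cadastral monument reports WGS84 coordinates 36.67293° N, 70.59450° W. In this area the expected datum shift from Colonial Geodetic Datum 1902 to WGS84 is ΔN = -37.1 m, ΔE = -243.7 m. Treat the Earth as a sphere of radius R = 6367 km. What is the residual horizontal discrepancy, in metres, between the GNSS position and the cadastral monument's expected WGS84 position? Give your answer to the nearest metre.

44 m

Observed coordinate differences: Δφ = -0.00047°, Δλ = -0.00320°.
Converting to metres (1° lat = 111125 m, cos φ = 0.802053): observed ΔN = -52.2 m, observed ΔE = -285.2 m.
Subtracting the expected shift leaves a residual of -52.2 − (-37.1) = -15.1 m north and -285.2 − (-243.7) = -41.5 m east.
Residual distance = √((-15.1)² + (-41.5)²) = 44.2 m.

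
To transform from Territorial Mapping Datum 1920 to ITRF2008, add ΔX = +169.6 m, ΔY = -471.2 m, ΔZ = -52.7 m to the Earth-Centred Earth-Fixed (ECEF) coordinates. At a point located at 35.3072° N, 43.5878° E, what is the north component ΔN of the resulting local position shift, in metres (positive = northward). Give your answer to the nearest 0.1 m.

ΔN = 73.8 m

The local north axis is (−sin φ cos λ, −sin φ sin λ, cos φ), giving ΔN = -70.999 + 187.765 − 43.007 = 73.76 m.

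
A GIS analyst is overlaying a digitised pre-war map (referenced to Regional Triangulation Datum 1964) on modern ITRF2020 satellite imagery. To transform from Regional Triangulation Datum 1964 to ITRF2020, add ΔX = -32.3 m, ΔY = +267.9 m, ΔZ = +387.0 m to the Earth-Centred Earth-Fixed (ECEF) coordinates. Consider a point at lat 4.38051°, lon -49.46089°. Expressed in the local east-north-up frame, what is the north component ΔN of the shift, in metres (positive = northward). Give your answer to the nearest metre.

ΔN = 403 m

At φ = 4.38051°, λ = -49.46089°: sin φ = 0.076380, cos φ = 0.997079, sin λ = -0.759962, cos λ = 0.649967.
ΔN = −sin φ cos λ·ΔX − sin φ sin λ·ΔY + cos φ·ΔZ = −(0.076380)(0.649967)(-32.3) − (0.076380)(-0.759962)(267.9) + (0.997079)(387.0) = 403.02 m.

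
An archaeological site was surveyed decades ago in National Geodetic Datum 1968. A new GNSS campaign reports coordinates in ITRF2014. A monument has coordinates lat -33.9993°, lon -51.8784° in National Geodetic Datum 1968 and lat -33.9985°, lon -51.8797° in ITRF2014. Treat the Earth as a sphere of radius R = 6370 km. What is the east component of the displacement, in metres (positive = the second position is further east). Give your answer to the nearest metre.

Δφ = -33.9985° − -33.9993° = +0.0008°; Δλ = -51.8797° − -51.8784° = -0.0013°.
1° along a meridian = πR/180 = 111177 m.
ΔN = Δφ × 111177 = 88.9 m; ΔE = Δλ × 111177 × cos(-33.9993°) = -0.0013 × 111177 × 0.829044 = -119.8 m.

ΔE = -120 m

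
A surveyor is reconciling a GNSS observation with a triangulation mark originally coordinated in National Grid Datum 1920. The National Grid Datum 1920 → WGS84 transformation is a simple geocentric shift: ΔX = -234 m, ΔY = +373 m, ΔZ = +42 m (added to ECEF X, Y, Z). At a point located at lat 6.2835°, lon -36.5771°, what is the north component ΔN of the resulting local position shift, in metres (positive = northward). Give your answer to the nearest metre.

ΔN = 87 m

The local north axis is (−sin φ cos λ, −sin φ sin λ, cos φ), giving ΔN = 20.567 + 24.327 + 41.748 = 86.64 m.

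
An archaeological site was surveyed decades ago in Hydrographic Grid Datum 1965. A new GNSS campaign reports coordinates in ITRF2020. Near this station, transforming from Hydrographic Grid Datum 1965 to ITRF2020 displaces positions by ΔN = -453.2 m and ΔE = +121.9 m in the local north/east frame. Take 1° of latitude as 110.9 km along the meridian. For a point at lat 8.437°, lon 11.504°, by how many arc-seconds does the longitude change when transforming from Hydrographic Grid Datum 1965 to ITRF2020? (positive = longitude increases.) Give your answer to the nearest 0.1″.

Δλ = 4.0″

At latitude 8.437°, cos φ = 0.989178.
1° of longitude at this latitude = 110.9 × cos φ = 109.70 km, so Δλ = 121.9 / 109699.8 = 0.0011112° = 4.000″.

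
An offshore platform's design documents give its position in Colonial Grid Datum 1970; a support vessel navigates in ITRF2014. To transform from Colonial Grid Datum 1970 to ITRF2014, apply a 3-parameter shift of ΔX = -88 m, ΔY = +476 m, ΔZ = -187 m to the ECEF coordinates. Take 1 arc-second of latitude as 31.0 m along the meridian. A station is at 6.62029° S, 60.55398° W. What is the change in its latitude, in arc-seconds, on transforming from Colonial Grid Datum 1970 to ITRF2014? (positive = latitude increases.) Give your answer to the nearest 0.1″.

Δφ = -7.7″

sin φ = -0.115289, cos φ = 0.993332, sin λ = -0.870819, cos λ = 0.491603.
North component: ΔN = −sin φ cos λ·ΔX − sin φ sin λ·ΔY + cos φ·ΔZ = −(-0.115289)(0.491603)(-88) − (-0.115289)(-0.870819)(476) + (0.993332)(-187) = -238.53 m.
1° of latitude spans 3600 × 31.00 = 111600 m, so Δφ = -238.53 / 111600 × 3600 = -7.694″.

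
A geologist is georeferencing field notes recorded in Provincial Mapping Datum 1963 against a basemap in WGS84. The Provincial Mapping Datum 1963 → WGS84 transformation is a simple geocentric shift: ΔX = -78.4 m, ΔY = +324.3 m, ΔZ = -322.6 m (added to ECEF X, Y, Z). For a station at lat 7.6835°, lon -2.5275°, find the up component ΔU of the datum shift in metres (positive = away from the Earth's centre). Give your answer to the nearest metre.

The local up (radial) axis is (cos φ cos λ, cos φ sin λ, sin φ), giving ΔU = -77.621 − 14.173 − 43.132 = -134.93 m.

ΔU = -135 m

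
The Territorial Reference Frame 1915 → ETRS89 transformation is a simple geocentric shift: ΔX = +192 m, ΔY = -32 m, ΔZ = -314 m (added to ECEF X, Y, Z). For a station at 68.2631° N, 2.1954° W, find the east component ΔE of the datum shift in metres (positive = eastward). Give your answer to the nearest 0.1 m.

ΔE = -24.6 m

The local east axis at (φ, λ) is (−sin λ, cos λ, 0), so ΔE = −sin(-2.1954°)·192 + cos(-2.1954°)·(-32) = -24.62 m.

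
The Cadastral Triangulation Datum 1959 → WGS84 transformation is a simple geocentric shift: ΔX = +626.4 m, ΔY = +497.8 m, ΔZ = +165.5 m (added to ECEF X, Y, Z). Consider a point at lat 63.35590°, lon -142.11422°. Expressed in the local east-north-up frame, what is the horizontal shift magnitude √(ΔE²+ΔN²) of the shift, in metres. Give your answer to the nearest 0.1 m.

At φ = 63.35590°, λ = -142.11422°: sin φ = 0.893809, cos φ = 0.448447, sin λ = -0.614089, cos λ = -0.789237.
ΔE = −sin λ·ΔX + cos λ·ΔY = −(-0.614089)·(626.4) + (-0.789237)·(497.8) = -8.22 m.
ΔN = −sin φ cos λ·ΔX − sin φ sin λ·ΔY + cos φ·ΔZ = −(0.893809)(-0.789237)(626.4) − (0.893809)(-0.614089)(497.8) + (0.448447)(165.5) = 789.33 m.
Horizontal magnitude = √(ΔE² + ΔN²) = √((-8.22)² + 789.33²) = 789.37 m.

789.4 m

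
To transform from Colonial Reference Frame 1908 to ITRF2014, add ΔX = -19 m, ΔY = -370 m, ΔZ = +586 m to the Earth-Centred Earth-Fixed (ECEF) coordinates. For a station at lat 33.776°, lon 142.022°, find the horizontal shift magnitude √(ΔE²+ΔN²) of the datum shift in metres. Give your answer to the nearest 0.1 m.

677.1 m

At φ = 33.776°, λ = 142.022°: sin φ = 0.555947, cos φ = 0.831217, sin λ = 0.615359, cos λ = -0.788247.
ΔE = −sin λ·ΔX + cos λ·ΔY = −(0.615359)·(-19) + (-0.788247)·(-370) = 303.34 m.
ΔN = −sin φ cos λ·ΔX − sin φ sin λ·ΔY + cos φ·ΔZ = −(0.555947)(-0.788247)(-19) − (0.555947)(0.615359)(-370) + (0.831217)(586) = 605.35 m.
Horizontal magnitude = √(ΔE² + ΔN²) = √(303.34² + 605.35²) = 677.10 m.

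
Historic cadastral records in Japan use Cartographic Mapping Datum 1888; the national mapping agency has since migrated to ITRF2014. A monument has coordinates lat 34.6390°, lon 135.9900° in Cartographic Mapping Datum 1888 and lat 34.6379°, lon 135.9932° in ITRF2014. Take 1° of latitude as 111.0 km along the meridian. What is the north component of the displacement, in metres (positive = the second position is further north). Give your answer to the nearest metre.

Δφ = 34.6379° − 34.6390° = -0.0011°; Δλ = 135.9932° − 135.9900° = +0.0032°.
ΔN = Δφ × 111000 = -122.1 m; ΔE = Δλ × 111000 × cos(34.6390°) = +0.0032 × 111000 × 0.822750 = 292.2 m.

ΔN = -122 m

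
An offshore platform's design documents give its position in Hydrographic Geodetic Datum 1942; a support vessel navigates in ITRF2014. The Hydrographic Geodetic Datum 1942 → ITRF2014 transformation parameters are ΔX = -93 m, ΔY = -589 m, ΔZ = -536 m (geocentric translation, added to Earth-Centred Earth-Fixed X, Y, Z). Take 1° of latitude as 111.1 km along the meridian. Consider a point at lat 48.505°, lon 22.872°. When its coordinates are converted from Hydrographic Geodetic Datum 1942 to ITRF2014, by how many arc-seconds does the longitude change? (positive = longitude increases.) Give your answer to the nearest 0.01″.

sin φ = 0.749014, cos φ = 0.662555, sin λ = 0.388674, cos λ = 0.921375.
East component: ΔE = −sin λ·ΔX + cos λ·ΔY = −(0.388674)(-93) + (0.921375)(-589) = -506.54 m.
1° of latitude spans 111100 m; at latitude φ, 1° of longitude spans that × cos φ = 73609.8 m, so Δλ = -506.54 / 73609.8 × 3600 = -24.773″.

Δλ = -24.77″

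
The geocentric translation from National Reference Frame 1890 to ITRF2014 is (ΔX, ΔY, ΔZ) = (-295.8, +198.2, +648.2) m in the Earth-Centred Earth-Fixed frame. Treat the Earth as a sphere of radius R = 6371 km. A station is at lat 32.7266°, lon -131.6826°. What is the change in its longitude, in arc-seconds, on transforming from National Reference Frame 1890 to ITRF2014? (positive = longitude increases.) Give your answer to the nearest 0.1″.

sin φ = 0.540631, cos φ = 0.841260, sin λ = -0.746840, cos λ = -0.665004.
East component: ΔE = −sin λ·ΔX + cos λ·ΔY = −(-0.746840)(-295.8) + (-0.665004)(198.2) = -352.72 m.
1° of latitude spans πR/180 = 111195 m; at latitude φ, 1° of longitude spans that × cos φ = 93543.8 m, so Δλ = -352.72 / 93543.8 × 3600 = -13.574″.

Δλ = -13.6″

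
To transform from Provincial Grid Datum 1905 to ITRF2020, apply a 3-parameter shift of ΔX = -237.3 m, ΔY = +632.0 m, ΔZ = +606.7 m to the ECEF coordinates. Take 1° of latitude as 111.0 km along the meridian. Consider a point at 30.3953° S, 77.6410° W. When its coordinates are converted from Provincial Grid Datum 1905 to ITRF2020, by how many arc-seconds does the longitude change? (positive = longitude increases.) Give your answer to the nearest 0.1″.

Δλ = -3.6″

sin φ = -0.505963, cos φ = 0.862555, sin λ = -0.976826, cos λ = 0.214036.
East component: ΔE = −sin λ·ΔX + cos λ·ΔY = −(-0.976826)(-237.3) + (0.214036)(632.0) = -96.53 m.
1° of latitude spans 111000 m; at latitude φ, 1° of longitude spans that × cos φ = 95743.6 m, so Δλ = -96.53 / 95743.6 × 3600 = -3.630″.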